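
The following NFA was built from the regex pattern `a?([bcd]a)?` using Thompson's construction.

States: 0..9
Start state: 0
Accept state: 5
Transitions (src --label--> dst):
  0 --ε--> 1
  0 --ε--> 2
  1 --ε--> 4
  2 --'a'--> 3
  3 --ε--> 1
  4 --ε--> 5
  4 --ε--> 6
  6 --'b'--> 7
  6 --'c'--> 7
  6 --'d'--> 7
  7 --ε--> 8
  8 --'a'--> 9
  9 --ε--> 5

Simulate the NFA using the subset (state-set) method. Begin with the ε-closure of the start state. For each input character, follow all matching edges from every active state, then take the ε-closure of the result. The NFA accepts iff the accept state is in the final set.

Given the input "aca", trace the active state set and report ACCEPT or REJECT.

Answer: ACCEPT

Steps:
start: ε-closure({0}) = {0,1,2,4,5,6}
'a' @ 1: {1,3,4,5,6}  ✓accept
'c' @ 2: {7,8}
'a' @ 3: {5,9}  ✓accept
final: {5,9}; accept 5 in set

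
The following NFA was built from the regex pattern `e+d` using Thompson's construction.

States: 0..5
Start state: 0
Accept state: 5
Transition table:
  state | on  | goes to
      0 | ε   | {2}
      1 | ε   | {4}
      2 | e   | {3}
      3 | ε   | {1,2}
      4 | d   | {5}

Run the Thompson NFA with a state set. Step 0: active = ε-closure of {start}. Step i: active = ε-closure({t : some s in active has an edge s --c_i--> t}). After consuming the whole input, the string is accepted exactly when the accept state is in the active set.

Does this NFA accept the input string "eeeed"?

Answer: ACCEPT

Trace:
start: ε-closure({0}) = {0,2}
'e' @ 1: {1,2,3,4}
'e' @ 2: {1,2,3,4}
'e' @ 3: {1,2,3,4}
'e' @ 4: {1,2,3,4}
'd' @ 5: {5}  [accepting]
end set {5} — state 5 in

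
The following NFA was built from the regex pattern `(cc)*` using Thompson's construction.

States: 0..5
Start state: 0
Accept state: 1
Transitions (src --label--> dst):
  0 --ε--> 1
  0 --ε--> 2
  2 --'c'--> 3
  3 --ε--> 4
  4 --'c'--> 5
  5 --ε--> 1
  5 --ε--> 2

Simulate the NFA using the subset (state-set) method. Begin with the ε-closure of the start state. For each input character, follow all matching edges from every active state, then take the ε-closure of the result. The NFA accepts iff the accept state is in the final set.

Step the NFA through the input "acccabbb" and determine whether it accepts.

S₀ = ε-closure({0}) = {0,1,2}
'a' @ 1: {}  — dead — no transitions
rest 'cccabbb' ignored (set empty)
after full input: {}  (accept=1 not in)

Answer: REJECT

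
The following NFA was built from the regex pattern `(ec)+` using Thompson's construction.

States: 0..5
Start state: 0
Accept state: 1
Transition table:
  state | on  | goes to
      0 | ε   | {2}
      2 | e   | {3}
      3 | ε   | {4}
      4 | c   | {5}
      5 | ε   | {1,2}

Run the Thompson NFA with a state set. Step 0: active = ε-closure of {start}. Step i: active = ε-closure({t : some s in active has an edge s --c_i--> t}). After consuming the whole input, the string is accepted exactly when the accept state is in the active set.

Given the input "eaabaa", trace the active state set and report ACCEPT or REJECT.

S₀ = ε-closure({0}) = {0,2}
'e' @ 1: {3,4}
'a' @ 2: {}  — no active states
rest 'abaa' ignored (set empty)
end set {} — state 1 not in

Answer: REJECT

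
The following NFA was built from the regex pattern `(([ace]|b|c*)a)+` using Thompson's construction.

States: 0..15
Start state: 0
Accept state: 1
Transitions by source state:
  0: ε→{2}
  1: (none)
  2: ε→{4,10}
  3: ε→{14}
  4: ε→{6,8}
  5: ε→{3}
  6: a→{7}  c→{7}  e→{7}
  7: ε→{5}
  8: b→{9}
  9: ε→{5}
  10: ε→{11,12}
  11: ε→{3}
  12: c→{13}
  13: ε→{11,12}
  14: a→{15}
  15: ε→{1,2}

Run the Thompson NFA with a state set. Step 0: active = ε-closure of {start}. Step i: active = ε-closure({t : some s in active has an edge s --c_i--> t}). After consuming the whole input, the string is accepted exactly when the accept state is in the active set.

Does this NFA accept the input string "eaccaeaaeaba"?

Answer: ACCEPT

Steps:
S₀ = ε-closure({0}) = {0,2,3,4,6,8,10,11,12,14}
'e' @ 1: {3,5,7,14}
'a' @ 2: {1,2,3,4,6,8,10,11,12,14,15}  (accept∈set)
'c' @ 3: {3,5,7,11,12,13,14}
'c' @ 4: {3,11,12,13,14}
'a' @ 5: {1,2,3,4,6,8,10,11,12,14,15}  (accept∈set)
'e' @ 6: {3,5,7,14}
'a' @ 7: {1,2,3,4,6,8,10,11,12,14,15}  (accept∈set)
'a' @ 8: {1,2,3,4,5,6,7,8,10,11,12,14,15}  (accept∈set)
'e' @ 9: {3,5,7,14}
'a' @ 10: {1,2,3,4,6,8,10,11,12,14,15}  (accept∈set)
'b' @ 11: {3,5,9,14}
'a' @ 12: {1,2,3,4,6,8,10,11,12,14,15}  (accept∈set)
after full input: {1,2,3,4,6,8,10,11,12,14,15}  (accept=1 in)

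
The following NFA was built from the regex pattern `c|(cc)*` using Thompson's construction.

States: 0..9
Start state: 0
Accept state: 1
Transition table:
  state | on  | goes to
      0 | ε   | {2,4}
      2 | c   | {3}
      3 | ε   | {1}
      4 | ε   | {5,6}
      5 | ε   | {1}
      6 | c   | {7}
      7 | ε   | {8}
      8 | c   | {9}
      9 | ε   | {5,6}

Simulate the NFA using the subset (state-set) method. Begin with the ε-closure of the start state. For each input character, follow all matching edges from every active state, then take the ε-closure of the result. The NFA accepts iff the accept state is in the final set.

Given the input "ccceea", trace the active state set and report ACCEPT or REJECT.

Answer: REJECT

Steps:
initial (ε-close {0}): {0,1,2,4,5,6}
'c' @ 1: {1,3,7,8}  ✓accept
'c' @ 2: {1,5,6,9}  ✓accept
'c' @ 3: {7,8}
'e' @ 4: {}  — no active states
rest 'ea' ignored (set empty)
final: {}; accept 1 not in set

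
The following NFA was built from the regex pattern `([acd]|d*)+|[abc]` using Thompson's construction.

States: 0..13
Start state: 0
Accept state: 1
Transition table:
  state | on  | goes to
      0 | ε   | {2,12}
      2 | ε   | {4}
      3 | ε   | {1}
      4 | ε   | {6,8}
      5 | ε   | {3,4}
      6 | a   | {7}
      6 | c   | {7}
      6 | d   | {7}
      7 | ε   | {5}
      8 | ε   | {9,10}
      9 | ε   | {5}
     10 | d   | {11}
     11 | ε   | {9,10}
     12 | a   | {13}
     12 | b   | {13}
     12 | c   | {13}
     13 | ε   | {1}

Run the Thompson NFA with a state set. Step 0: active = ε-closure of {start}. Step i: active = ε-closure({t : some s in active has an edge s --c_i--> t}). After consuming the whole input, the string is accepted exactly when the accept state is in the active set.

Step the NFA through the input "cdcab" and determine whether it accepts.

S₀ = ε-closure({0}) = {0,1,2,3,4,5,6,8,9,10,12}
'c' @ 1: {1,3,4,5,6,7,8,9,10,13}  [accepting]
'd' @ 2: {1,3,4,5,6,7,8,9,10,11}  [accepting]
'c' @ 3: {1,3,4,5,6,7,8,9,10}  [accepting]
'a' @ 4: {1,3,4,5,6,7,8,9,10}  [accepting]
'b' @ 5: {}  — no active states
final: {}; accept 1 not in set

Answer: REJECT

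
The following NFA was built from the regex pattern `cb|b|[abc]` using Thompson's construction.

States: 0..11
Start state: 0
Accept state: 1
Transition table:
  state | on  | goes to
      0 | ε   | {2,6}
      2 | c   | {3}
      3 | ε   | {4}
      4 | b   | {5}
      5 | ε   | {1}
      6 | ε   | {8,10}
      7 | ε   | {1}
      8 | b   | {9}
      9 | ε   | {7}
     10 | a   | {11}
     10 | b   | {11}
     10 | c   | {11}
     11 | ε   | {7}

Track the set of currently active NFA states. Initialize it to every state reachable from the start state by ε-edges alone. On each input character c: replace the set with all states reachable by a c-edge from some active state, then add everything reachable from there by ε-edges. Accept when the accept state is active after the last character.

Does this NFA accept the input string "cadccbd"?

start: ε-closure({0}) = {0,2,6,8,10}
'c' @ 1: {1,3,4,7,11}  ✓accept
'a' @ 2: {}  — no active states
rest 'dccbd' ignored (set empty)
end set {} — state 1 not in

Answer: REJECT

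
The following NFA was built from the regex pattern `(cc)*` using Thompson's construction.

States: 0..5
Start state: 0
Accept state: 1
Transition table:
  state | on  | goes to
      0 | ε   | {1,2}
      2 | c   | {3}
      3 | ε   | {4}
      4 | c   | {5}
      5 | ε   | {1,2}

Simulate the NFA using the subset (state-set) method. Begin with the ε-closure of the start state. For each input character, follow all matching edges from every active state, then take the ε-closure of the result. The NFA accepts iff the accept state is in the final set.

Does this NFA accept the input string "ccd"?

Answer: REJECT

Steps:
start: ε-closure({0}) = {0,1,2}
'c' @ 1: {3,4}
'c' @ 2: {1,2,5}  (accept∈set)
'd' @ 3: {}  — dead — no transitions
final: {}; accept 1 not in set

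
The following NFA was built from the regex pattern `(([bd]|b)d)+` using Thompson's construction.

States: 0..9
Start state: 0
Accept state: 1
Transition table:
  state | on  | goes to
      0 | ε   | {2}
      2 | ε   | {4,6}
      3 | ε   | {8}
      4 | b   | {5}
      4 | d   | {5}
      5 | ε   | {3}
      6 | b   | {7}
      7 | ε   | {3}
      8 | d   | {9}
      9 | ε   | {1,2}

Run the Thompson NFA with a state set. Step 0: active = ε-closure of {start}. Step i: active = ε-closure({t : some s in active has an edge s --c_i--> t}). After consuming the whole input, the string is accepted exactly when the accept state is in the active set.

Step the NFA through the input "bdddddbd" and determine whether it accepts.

Answer: ACCEPT

Derivation:
start: ε-closure({0}) = {0,2,4,6}
'b' @ 1: {3,5,7,8}
'd' @ 2: {1,2,4,6,9}  ✓accept
'd' @ 3: {3,5,8}
'd' @ 4: {1,2,4,6,9}  ✓accept
'd' @ 5: {3,5,8}
'd' @ 6: {1,2,4,6,9}  ✓accept
'b' @ 7: {3,5,7,8}
'd' @ 8: {1,2,4,6,9}  ✓accept
final: {1,2,4,6,9}; accept 1 in set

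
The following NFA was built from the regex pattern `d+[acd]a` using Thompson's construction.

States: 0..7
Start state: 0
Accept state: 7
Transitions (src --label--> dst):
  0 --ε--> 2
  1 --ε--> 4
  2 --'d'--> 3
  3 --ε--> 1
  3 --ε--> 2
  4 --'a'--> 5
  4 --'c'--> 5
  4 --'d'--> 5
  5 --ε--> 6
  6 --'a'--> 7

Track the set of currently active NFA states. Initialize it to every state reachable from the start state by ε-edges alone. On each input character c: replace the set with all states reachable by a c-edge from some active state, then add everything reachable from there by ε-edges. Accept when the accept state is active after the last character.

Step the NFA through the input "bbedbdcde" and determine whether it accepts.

Answer: REJECT

Trace:
initial (ε-close {0}): {0,2}
'b' @ 1: {}  — state set empty
rest 'bedbdcde' ignored (set empty)
final: {}; accept 7 not in set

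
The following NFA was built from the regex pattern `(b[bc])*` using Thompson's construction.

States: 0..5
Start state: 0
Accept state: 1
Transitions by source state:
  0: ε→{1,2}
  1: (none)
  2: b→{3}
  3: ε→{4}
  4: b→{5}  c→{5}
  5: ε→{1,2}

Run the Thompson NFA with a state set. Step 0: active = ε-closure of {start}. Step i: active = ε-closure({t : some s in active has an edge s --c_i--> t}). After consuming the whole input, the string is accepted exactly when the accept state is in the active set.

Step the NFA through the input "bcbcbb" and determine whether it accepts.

start: ε-closure({0}) = {0,1,2}
'b' @ 1: {3,4}
'c' @ 2: {1,2,5}  ✓accept
'b' @ 3: {3,4}
'c' @ 4: {1,2,5}  ✓accept
'b' @ 5: {3,4}
'b' @ 6: {1,2,5}  ✓accept
end set {1,2,5} — state 1 in

Answer: ACCEPT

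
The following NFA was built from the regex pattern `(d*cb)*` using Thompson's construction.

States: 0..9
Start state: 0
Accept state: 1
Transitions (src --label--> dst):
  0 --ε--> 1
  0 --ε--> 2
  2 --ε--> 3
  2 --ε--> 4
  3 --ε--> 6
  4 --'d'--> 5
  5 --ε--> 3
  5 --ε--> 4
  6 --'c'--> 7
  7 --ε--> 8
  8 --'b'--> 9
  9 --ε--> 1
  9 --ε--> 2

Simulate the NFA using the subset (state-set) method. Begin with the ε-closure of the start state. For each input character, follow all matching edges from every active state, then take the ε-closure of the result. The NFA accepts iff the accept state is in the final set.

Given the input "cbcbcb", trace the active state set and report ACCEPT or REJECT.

Answer: ACCEPT

Trace:
S₀ = ε-closure({0}) = {0,1,2,3,4,6}
'c' @ 1: {7,8}
'b' @ 2: {1,2,3,4,6,9}  (accept∈set)
'c' @ 3: {7,8}
'b' @ 4: {1,2,3,4,6,9}  (accept∈set)
'c' @ 5: {7,8}
'b' @ 6: {1,2,3,4,6,9}  (accept∈set)
final: {1,2,3,4,6,9}; accept 1 in set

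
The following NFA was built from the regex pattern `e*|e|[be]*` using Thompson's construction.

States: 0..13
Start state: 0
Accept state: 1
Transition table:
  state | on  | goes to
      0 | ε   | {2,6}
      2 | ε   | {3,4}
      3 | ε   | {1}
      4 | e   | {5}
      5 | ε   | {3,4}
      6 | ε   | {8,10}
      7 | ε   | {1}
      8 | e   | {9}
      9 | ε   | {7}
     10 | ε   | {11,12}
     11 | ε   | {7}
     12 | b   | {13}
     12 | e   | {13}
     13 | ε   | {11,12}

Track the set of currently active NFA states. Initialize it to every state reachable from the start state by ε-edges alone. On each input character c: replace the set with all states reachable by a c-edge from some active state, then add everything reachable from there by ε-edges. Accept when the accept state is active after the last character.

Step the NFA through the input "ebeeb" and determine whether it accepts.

initial (ε-close {0}): {0,1,2,3,4,6,7,8,10,11,12}
'e' @ 1: {1,3,4,5,7,9,11,12,13}  ✓accept
'b' @ 2: {1,7,11,12,13}  ✓accept
'e' @ 3: {1,7,11,12,13}  ✓accept
'e' @ 4: {1,7,11,12,13}  ✓accept
'b' @ 5: {1,7,11,12,13}  ✓accept
after full input: {1,7,11,12,13}  (accept=1 in)

Answer: ACCEPT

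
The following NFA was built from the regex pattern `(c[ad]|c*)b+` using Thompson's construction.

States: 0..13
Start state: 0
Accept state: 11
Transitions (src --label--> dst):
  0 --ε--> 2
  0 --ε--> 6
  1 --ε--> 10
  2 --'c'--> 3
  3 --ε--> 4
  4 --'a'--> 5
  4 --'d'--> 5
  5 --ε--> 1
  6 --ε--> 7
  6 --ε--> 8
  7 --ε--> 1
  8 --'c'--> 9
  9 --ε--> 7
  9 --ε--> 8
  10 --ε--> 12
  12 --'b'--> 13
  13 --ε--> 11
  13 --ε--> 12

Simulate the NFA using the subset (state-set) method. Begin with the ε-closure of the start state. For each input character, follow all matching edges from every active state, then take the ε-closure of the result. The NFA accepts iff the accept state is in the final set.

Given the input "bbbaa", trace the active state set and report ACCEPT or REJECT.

start: ε-closure({0}) = {0,1,2,6,7,8,10,12}
'b' @ 1: {11,12,13}  [accepting]
'b' @ 2: {11,12,13}  [accepting]
'b' @ 3: {11,12,13}  [accepting]
'a' @ 4: {}  — state set empty
rest 'a' ignored (set empty)
end set {} — state 11 not in

Answer: REJECT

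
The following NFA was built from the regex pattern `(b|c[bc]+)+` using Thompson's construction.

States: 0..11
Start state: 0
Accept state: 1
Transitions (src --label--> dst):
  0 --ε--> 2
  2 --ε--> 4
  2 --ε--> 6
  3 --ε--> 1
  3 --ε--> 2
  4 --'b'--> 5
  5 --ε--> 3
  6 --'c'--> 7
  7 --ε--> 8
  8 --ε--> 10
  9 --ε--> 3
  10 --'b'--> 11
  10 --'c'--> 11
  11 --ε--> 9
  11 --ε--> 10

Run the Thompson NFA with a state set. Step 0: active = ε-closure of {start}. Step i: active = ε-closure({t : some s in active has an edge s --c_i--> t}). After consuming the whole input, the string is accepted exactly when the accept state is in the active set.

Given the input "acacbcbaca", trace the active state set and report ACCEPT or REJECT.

Answer: REJECT

Trace:
S₀ = ε-closure({0}) = {0,2,4,6}
'a' @ 1: {}  — dead — no transitions
rest 'cacbcbaca' ignored (set empty)
after full input: {}  (accept=1 not in)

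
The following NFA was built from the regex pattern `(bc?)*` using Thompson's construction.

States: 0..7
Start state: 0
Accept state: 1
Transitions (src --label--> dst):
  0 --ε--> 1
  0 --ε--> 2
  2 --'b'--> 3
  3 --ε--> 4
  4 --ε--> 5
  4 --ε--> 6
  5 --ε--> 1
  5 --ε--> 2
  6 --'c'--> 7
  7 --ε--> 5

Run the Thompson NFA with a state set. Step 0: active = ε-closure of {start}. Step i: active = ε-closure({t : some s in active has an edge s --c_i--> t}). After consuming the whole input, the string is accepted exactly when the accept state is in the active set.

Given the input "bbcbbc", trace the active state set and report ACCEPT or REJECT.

Answer: ACCEPT

Steps:
S₀ = ε-closure({0}) = {0,1,2}
'b' @ 1: {1,2,3,4,5,6}  ✓accept
'b' @ 2: {1,2,3,4,5,6}  ✓accept
'c' @ 3: {1,2,5,7}  ✓accept
'b' @ 4: {1,2,3,4,5,6}  ✓accept
'b' @ 5: {1,2,3,4,5,6}  ✓accept
'c' @ 6: {1,2,5,7}  ✓accept
end set {1,2,5,7} — state 1 in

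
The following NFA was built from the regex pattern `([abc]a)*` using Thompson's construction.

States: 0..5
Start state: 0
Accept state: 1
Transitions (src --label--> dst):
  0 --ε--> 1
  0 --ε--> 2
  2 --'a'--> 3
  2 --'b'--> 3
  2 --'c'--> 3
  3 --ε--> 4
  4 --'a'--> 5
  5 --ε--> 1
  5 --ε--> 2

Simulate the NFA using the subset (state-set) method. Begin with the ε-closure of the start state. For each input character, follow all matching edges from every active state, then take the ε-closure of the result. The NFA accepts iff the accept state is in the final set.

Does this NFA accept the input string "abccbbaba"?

Answer: REJECT

Trace:
initial (ε-close {0}): {0,1,2}
'a' @ 1: {3,4}
'b' @ 2: {}  — no active states
rest 'ccbbaba' ignored (set empty)
final: {}; accept 1 not in set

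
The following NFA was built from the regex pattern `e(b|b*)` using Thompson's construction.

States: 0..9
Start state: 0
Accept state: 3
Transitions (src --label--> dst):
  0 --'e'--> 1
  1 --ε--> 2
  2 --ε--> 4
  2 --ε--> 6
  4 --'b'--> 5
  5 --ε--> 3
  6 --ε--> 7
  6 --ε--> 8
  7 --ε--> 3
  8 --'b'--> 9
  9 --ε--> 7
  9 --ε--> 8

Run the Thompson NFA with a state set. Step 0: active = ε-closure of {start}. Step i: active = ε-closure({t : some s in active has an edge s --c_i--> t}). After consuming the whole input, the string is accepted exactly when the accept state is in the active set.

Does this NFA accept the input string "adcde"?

initial (ε-close {0}): {0}
'a' @ 1: {}  — dead — no transitions
rest 'dcde' ignored (set empty)
final: {}; accept 3 not in set

Answer: REJECT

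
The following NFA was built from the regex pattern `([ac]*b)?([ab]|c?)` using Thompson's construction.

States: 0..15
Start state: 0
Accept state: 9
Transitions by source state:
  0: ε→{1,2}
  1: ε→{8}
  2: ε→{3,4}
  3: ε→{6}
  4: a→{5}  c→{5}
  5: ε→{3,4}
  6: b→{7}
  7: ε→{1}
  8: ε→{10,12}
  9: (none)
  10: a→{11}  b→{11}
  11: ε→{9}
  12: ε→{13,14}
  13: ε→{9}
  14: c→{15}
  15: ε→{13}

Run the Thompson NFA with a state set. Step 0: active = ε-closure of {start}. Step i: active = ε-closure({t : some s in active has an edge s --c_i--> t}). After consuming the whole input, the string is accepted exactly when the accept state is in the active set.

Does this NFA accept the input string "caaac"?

S₀ = ε-closure({0}) = {0,1,2,3,4,6,8,9,10,12,13,14}
'c' @ 1: {3,4,5,6,9,13,15}  (accept∈set)
'a' @ 2: {3,4,5,6}
'a' @ 3: {3,4,5,6}
'a' @ 4: {3,4,5,6}
'c' @ 5: {3,4,5,6}
after full input: {3,4,5,6}  (accept=9 not in)

Answer: REJECT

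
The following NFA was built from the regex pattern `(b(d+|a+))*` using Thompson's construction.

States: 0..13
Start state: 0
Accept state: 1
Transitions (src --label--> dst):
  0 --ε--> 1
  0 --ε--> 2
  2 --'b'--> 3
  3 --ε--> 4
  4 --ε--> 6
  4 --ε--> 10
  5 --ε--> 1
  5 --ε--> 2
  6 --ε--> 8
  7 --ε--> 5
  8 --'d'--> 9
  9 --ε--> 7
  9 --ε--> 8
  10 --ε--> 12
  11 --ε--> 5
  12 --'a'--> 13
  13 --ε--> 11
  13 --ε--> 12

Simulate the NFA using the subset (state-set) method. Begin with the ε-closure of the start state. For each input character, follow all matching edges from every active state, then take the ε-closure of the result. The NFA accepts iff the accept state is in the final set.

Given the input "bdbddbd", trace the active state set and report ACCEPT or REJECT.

Answer: ACCEPT

Trace:
start: ε-closure({0}) = {0,1,2}
'b' @ 1: {3,4,6,8,10,12}
'd' @ 2: {1,2,5,7,8,9}  ✓accept
'b' @ 3: {3,4,6,8,10,12}
'd' @ 4: {1,2,5,7,8,9}  ✓accept
'd' @ 5: {1,2,5,7,8,9}  ✓accept
'b' @ 6: {3,4,6,8,10,12}
'd' @ 7: {1,2,5,7,8,9}  ✓accept
after full input: {1,2,5,7,8,9}  (accept=1 in)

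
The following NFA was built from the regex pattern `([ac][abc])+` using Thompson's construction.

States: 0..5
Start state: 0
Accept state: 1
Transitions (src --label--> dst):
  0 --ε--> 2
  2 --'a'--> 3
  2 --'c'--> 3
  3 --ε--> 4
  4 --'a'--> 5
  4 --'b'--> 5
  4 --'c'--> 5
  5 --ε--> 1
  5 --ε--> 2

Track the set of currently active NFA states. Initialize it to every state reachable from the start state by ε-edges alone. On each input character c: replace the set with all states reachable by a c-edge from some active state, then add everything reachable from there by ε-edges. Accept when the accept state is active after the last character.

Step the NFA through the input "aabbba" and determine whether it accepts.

Answer: REJECT

Derivation:
S₀ = ε-closure({0}) = {0,2}
'a' @ 1: {3,4}
'a' @ 2: {1,2,5}  ✓accept
'b' @ 3: {}  — state set empty
rest 'bba' ignored (set empty)
after full input: {}  (accept=1 not in)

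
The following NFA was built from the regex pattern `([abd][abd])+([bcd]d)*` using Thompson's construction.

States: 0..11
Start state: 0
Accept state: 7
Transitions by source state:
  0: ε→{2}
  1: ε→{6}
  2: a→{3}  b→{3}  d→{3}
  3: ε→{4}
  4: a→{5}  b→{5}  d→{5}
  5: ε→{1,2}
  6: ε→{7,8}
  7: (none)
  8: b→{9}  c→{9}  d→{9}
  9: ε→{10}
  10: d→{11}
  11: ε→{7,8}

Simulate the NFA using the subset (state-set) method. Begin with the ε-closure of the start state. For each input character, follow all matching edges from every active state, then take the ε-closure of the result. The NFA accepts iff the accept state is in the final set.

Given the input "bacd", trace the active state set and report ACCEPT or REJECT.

Answer: ACCEPT

Trace:
initial (ε-close {0}): {0,2}
'b' @ 1: {3,4}
'a' @ 2: {1,2,5,6,7,8}  [accepting]
'c' @ 3: {9,10}
'd' @ 4: {7,8,11}  [accepting]
final: {7,8,11}; accept 7 in set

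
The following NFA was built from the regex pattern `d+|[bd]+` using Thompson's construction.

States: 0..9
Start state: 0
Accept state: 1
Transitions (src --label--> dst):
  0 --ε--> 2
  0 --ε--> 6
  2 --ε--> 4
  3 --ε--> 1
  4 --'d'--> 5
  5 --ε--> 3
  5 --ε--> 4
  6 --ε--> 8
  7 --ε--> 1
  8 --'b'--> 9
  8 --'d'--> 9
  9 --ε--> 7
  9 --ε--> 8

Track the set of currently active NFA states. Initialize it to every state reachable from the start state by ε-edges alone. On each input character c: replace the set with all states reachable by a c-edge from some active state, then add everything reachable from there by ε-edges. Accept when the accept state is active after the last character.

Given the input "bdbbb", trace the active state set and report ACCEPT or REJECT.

Answer: ACCEPT

Steps:
initial (ε-close {0}): {0,2,4,6,8}
'b' @ 1: {1,7,8,9}  (accept∈set)
'd' @ 2: {1,7,8,9}  (accept∈set)
'b' @ 3: {1,7,8,9}  (accept∈set)
'b' @ 4: {1,7,8,9}  (accept∈set)
'b' @ 5: {1,7,8,9}  (accept∈set)
after full input: {1,7,8,9}  (accept=1 in)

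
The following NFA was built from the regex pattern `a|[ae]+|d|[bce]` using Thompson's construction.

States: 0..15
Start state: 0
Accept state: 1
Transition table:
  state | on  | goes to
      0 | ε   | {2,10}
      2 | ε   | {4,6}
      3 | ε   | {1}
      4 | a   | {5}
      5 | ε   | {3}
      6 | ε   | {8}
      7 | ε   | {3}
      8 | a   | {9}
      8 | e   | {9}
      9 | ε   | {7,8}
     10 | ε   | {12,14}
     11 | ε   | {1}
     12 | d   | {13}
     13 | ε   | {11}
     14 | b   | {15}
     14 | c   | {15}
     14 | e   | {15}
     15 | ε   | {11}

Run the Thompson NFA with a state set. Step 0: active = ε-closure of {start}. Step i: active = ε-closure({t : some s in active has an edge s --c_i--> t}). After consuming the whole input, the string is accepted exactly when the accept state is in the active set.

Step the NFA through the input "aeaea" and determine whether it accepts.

Answer: ACCEPT

Steps:
S₀ = ε-closure({0}) = {0,2,4,6,8,10,12,14}
'a' @ 1: {1,3,5,7,8,9}  ✓accept
'e' @ 2: {1,3,7,8,9}  ✓accept
'a' @ 3: {1,3,7,8,9}  ✓accept
'e' @ 4: {1,3,7,8,9}  ✓accept
'a' @ 5: {1,3,7,8,9}  ✓accept
end set {1,3,7,8,9} — state 1 in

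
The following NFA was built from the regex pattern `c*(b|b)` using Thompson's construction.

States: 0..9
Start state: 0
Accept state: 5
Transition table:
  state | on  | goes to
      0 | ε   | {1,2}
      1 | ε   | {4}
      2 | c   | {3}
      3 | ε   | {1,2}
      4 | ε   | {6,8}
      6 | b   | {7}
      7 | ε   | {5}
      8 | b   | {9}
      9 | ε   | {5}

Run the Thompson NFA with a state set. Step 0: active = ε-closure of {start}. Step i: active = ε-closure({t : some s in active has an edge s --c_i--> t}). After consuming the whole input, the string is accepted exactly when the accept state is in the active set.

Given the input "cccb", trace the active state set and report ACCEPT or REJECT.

initial (ε-close {0}): {0,1,2,4,6,8}
'c' @ 1: {1,2,3,4,6,8}
'c' @ 2: {1,2,3,4,6,8}
'c' @ 3: {1,2,3,4,6,8}
'b' @ 4: {5,7,9}  [accepting]
end set {5,7,9} — state 5 in

Answer: ACCEPT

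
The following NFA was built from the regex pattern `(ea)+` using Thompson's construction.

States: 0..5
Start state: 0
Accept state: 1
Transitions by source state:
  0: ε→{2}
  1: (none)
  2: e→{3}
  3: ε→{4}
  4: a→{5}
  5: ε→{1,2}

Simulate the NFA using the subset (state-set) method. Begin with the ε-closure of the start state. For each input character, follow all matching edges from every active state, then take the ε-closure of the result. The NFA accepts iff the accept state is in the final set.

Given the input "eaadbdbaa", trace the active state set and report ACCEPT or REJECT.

Answer: REJECT

Trace:
start: ε-closure({0}) = {0,2}
'e' @ 1: {3,4}
'a' @ 2: {1,2,5}  (accept∈set)
'a' @ 3: {}  — state set empty
rest 'dbdbaa' ignored (set empty)
after full input: {}  (accept=1 not in)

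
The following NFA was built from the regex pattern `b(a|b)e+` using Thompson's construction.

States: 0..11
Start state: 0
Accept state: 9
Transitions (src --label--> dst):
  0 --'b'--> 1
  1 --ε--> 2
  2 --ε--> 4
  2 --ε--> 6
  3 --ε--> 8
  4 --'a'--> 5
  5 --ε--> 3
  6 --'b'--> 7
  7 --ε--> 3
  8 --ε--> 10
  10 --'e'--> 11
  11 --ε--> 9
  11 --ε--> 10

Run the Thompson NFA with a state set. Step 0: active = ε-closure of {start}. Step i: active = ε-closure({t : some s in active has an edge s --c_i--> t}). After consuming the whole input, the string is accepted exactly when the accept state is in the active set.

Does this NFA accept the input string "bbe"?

Answer: ACCEPT

Trace:
S₀ = ε-closure({0}) = {0}
'b' @ 1: {1,2,4,6}
'b' @ 2: {3,7,8,10}
'e' @ 3: {9,10,11}  [accepting]
final: {9,10,11}; accept 9 in set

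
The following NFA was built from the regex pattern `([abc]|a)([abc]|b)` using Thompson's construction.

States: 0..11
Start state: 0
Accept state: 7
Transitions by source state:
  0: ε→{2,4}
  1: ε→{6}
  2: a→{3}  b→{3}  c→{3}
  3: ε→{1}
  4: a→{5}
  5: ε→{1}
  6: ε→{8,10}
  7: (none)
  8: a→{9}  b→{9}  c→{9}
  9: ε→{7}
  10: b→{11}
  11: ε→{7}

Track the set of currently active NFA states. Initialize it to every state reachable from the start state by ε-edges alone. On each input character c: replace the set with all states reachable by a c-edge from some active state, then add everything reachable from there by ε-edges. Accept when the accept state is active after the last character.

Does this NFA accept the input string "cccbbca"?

start: ε-closure({0}) = {0,2,4}
'c' @ 1: {1,3,6,8,10}
'c' @ 2: {7,9}  (accept∈set)
'c' @ 3: {}  — state set empty
rest 'bbca' ignored (set empty)
final: {}; accept 7 not in set

Answer: REJECT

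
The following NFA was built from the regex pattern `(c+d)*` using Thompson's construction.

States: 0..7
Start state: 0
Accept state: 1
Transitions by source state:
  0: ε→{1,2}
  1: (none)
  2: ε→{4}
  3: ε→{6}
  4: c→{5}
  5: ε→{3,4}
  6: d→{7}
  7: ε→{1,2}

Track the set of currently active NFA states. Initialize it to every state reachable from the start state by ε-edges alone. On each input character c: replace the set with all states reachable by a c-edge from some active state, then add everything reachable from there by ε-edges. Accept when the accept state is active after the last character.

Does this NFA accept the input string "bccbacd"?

start: ε-closure({0}) = {0,1,2,4}
'b' @ 1: {}  — no active states
rest 'ccbacd' ignored (set empty)
after full input: {}  (accept=1 not in)

Answer: REJECT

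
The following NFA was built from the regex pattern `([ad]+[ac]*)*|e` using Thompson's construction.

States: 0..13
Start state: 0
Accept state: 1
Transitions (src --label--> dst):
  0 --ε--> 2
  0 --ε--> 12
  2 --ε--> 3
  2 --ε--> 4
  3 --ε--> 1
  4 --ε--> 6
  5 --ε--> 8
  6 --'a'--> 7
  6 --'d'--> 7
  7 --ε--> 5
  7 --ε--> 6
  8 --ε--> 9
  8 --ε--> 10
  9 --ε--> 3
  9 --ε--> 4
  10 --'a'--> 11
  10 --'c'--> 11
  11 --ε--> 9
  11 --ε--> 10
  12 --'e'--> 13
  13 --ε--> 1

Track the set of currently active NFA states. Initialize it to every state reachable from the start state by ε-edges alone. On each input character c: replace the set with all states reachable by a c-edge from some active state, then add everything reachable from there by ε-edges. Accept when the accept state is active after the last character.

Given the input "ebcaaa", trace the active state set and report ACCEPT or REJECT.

S₀ = ε-closure({0}) = {0,1,2,3,4,6,12}
'e' @ 1: {1,13}  (accept∈set)
'b' @ 2: {}  — state set empty
rest 'caaa' ignored (set empty)
final: {}; accept 1 not in set

Answer: REJECT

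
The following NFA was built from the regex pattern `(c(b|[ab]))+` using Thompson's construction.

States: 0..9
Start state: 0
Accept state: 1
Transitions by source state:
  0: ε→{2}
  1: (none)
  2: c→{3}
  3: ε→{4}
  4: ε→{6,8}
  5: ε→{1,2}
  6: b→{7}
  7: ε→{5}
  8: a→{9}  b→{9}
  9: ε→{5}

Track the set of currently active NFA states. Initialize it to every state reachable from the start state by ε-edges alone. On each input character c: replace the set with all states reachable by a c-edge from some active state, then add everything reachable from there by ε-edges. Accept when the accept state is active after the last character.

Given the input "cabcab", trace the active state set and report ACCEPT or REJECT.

Answer: REJECT

Derivation:
start: ε-closure({0}) = {0,2}
'c' @ 1: {3,4,6,8}
'a' @ 2: {1,2,5,9}  (accept∈set)
'b' @ 3: {}  — dead — no transitions
rest 'cab' ignored (set empty)
final: {}; accept 1 not in set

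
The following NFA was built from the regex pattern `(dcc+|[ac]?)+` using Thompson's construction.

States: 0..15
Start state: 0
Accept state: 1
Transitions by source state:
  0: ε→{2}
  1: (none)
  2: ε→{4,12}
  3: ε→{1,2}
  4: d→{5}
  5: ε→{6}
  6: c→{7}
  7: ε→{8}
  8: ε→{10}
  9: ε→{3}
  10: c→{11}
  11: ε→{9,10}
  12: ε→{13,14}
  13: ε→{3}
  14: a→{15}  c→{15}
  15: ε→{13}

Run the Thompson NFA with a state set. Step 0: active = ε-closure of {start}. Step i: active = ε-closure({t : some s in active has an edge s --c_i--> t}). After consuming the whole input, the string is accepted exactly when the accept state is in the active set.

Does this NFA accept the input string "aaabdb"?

Answer: REJECT

Derivation:
S₀ = ε-closure({0}) = {0,1,2,3,4,12,13,14}
'a' @ 1: {1,2,3,4,12,13,14,15}  (accept∈set)
'a' @ 2: {1,2,3,4,12,13,14,15}  (accept∈set)
'a' @ 3: {1,2,3,4,12,13,14,15}  (accept∈set)
'b' @ 4: {}  — state set empty
rest 'db' ignored (set empty)
final: {}; accept 1 not in set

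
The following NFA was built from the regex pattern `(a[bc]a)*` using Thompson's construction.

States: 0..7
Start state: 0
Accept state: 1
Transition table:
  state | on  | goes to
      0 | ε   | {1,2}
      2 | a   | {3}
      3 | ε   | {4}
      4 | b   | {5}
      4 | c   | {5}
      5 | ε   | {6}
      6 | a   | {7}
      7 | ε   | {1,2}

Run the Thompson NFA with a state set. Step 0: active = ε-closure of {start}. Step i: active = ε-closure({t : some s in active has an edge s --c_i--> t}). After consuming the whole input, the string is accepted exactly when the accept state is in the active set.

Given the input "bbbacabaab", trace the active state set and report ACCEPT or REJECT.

S₀ = ε-closure({0}) = {0,1,2}
'b' @ 1: {}  — no active states
rest 'bbacabaab' ignored (set empty)
end set {} — state 1 not in

Answer: REJECT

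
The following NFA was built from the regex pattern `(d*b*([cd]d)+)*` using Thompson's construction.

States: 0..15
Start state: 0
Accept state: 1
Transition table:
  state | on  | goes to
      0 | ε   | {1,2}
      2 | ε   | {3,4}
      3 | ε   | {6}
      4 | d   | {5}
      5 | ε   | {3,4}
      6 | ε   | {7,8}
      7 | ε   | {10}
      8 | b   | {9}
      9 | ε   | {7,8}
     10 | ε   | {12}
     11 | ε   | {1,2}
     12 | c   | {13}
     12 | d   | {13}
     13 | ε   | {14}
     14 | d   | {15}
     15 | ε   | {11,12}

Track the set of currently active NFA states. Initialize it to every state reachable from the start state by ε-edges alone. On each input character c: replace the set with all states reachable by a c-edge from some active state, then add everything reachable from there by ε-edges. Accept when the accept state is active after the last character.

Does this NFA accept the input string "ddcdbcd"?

Answer: ACCEPT

Steps:
initial (ε-close {0}): {0,1,2,3,4,6,7,8,10,12}
'd' @ 1: {3,4,5,6,7,8,10,12,13,14}
'd' @ 2: {1,2,3,4,5,6,7,8,10,11,12,13,14,15}  [accepting]
'c' @ 3: {13,14}
'd' @ 4: {1,2,3,4,6,7,8,10,11,12,15}  [accepting]
'b' @ 5: {7,8,9,10,12}
'c' @ 6: {13,14}
'd' @ 7: {1,2,3,4,6,7,8,10,11,12,15}  [accepting]
after full input: {1,2,3,4,6,7,8,10,11,12,15}  (accept=1 in)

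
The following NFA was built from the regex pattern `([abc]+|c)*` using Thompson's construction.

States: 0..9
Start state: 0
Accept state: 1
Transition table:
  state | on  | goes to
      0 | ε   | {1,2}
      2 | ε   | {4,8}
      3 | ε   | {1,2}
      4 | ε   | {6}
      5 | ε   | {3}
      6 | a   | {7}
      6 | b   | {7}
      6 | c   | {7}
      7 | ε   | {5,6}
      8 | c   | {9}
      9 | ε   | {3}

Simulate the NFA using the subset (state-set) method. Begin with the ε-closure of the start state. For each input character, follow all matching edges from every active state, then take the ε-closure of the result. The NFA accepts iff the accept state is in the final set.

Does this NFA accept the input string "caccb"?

initial (ε-close {0}): {0,1,2,4,6,8}
'c' @ 1: {1,2,3,4,5,6,7,8,9}  [accepting]
'a' @ 2: {1,2,3,4,5,6,7,8}  [accepting]
'c' @ 3: {1,2,3,4,5,6,7,8,9}  [accepting]
'c' @ 4: {1,2,3,4,5,6,7,8,9}  [accepting]
'b' @ 5: {1,2,3,4,5,6,7,8}  [accepting]
final: {1,2,3,4,5,6,7,8}; accept 1 in set

Answer: ACCEPT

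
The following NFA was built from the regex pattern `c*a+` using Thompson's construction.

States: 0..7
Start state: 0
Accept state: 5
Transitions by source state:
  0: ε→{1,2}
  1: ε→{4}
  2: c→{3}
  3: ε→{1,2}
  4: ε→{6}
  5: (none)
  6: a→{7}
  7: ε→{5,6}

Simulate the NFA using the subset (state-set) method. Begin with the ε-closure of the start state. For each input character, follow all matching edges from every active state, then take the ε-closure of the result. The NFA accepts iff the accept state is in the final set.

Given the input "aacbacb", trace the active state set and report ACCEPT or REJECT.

Answer: REJECT

Derivation:
initial (ε-close {0}): {0,1,2,4,6}
'a' @ 1: {5,6,7}  (accept∈set)
'a' @ 2: {5,6,7}  (accept∈set)
'c' @ 3: {}  — no active states
rest 'bacb' ignored (set empty)
end set {} — state 5 not in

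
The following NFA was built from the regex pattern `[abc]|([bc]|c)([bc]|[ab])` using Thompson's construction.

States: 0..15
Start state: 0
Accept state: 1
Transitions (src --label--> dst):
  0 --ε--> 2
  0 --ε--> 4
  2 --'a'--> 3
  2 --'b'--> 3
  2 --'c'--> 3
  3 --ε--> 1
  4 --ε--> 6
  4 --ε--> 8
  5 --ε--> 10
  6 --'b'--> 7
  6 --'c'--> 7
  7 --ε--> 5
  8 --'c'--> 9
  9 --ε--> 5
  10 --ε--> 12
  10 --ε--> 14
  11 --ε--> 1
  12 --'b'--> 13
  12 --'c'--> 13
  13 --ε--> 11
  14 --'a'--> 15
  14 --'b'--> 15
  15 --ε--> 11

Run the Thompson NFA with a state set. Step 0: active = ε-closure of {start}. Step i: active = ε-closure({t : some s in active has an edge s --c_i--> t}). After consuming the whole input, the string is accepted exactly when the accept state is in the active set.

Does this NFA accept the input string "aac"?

start: ε-closure({0}) = {0,2,4,6,8}
'a' @ 1: {1,3}  [accepting]
'a' @ 2: {}  — no active states
rest 'c' ignored (set empty)
final: {}; accept 1 not in set

Answer: REJECT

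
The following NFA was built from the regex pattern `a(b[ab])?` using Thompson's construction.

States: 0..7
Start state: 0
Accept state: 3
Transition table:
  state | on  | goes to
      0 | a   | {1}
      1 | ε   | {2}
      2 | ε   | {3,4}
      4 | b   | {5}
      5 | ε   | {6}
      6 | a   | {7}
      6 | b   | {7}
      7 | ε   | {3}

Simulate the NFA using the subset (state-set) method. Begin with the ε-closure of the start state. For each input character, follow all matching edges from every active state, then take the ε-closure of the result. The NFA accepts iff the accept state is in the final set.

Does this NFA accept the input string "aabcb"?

initial (ε-close {0}): {0}
'a' @ 1: {1,2,3,4}  [accepting]
'a' @ 2: {}  — dead — no transitions
rest 'bcb' ignored (set empty)
end set {} — state 3 not in

Answer: REJECT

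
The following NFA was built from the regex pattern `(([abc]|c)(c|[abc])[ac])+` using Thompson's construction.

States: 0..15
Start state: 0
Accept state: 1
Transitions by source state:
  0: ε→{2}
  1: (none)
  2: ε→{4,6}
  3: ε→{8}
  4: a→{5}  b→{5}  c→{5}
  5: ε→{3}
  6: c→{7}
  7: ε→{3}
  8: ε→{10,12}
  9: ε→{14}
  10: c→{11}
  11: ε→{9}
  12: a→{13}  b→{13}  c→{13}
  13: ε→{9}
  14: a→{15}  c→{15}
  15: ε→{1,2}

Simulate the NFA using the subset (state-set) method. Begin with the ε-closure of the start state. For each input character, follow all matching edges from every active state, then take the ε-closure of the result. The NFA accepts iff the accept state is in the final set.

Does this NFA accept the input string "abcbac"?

start: ε-closure({0}) = {0,2,4,6}
'a' @ 1: {3,5,8,10,12}
'b' @ 2: {9,13,14}
'c' @ 3: {1,2,4,6,15}  ✓accept
'b' @ 4: {3,5,8,10,12}
'a' @ 5: {9,13,14}
'c' @ 6: {1,2,4,6,15}  ✓accept
end set {1,2,4,6,15} — state 1 in

Answer: ACCEPT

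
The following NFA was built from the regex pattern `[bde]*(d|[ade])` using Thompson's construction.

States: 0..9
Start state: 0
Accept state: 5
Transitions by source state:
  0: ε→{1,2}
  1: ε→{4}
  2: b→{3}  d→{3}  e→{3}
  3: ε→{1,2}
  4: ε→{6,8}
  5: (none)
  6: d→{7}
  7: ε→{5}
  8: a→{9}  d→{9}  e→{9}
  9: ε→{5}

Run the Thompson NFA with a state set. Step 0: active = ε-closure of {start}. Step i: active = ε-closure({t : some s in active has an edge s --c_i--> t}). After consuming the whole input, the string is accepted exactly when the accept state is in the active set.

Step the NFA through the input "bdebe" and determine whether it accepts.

start: ε-closure({0}) = {0,1,2,4,6,8}
'b' @ 1: {1,2,3,4,6,8}
'd' @ 2: {1,2,3,4,5,6,7,8,9}  [accepting]
'e' @ 3: {1,2,3,4,5,6,8,9}  [accepting]
'b' @ 4: {1,2,3,4,6,8}
'e' @ 5: {1,2,3,4,5,6,8,9}  [accepting]
after full input: {1,2,3,4,5,6,8,9}  (accept=5 in)

Answer: ACCEPT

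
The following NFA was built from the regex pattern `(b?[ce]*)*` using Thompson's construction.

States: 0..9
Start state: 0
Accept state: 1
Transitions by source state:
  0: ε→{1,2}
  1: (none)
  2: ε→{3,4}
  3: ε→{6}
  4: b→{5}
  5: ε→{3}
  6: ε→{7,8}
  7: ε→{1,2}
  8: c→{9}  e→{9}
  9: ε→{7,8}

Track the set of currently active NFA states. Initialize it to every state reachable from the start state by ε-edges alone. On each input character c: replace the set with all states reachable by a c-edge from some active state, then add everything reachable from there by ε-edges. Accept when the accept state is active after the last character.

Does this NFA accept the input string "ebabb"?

Answer: REJECT

Trace:
initial (ε-close {0}): {0,1,2,3,4,6,7,8}
'e' @ 1: {1,2,3,4,6,7,8,9}  ✓accept
'b' @ 2: {1,2,3,4,5,6,7,8}  ✓accept
'a' @ 3: {}  — state set empty
rest 'bb' ignored (set empty)
end set {} — state 1 not in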